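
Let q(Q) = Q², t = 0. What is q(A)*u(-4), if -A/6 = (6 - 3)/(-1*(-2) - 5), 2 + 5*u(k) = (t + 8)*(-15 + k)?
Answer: -5544/5 ≈ -1108.8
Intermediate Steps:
u(k) = -122/5 + 8*k/5 (u(k) = -⅖ + ((0 + 8)*(-15 + k))/5 = -⅖ + (8*(-15 + k))/5 = -⅖ + (-120 + 8*k)/5 = -⅖ + (-24 + 8*k/5) = -122/5 + 8*k/5)
A = 6 (A = -6*(6 - 3)/(-1*(-2) - 5) = -18/(2 - 5) = -18/(-3) = -18*(-1)/3 = -6*(-1) = 6)
q(A)*u(-4) = 6²*(-122/5 + (8/5)*(-4)) = 36*(-122/5 - 32/5) = 36*(-154/5) = -5544/5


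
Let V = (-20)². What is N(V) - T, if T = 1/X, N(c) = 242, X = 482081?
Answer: 116663601/482081 ≈ 242.00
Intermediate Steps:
V = 400
T = 1/482081 ≈ 2.0743e-6
N(V) - T = 242 - 1*1/482081 = 242 - 1/482081 = 116663601/482081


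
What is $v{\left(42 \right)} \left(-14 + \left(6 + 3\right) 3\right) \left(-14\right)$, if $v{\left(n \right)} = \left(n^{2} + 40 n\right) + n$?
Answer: $-634452$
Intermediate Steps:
$v{\left(n \right)} = n^{2} + 41 n$
$v{\left(42 \right)} \left(-14 + \left(6 + 3\right) 3\right) \left(-14\right) = 42 \left(41 + 42\right) \left(-14 + \left(6 + 3\right) 3\right) \left(-14\right) = 42 \cdot 83 \left(-14 + 9 \cdot 3\right) \left(-14\right) = 3486 \left(-14 + 27\right) \left(-14\right) = 3486 \cdot 13 \left(-14\right) = 3486 \left(-182\right) = -634452$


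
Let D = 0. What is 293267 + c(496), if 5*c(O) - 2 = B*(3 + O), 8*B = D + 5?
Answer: 11733191/40 ≈ 2.9333e+5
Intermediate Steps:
B = 5/8 (B = (0 + 5)/8 = (⅛)*5 = 5/8 ≈ 0.62500)
c(O) = 31/40 + O/8 (c(O) = ⅖ + (5*(3 + O)/8)/5 = ⅖ + (15/8 + 5*O/8)/5 = ⅖ + (3/8 + O/8) = 31/40 + O/8)
293267 + c(496) = 293267 + (31/40 + (⅛)*496) = 293267 + (31/40 + 62) = 293267 + 2511/40 = 11733191/40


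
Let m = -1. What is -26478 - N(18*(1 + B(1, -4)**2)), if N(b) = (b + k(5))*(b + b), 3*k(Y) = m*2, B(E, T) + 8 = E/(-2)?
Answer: -7003209/2 ≈ -3.5016e+6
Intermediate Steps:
B(E, T) = -8 - E/2 (B(E, T) = -8 + E/(-2) = -8 + E*(-1/2) = -8 - E/2)
k(Y) = -2/3 (k(Y) = (-1*2)/3 = (1/3)*(-2) = -2/3)
N(b) = 2*b*(-2/3 + b) (N(b) = (b - 2/3)*(b + b) = (-2/3 + b)*(2*b) = 2*b*(-2/3 + b))
-26478 - N(18*(1 + B(1, -4)**2)) = -26478 - 2*18*(1 + (-8 - 1/2*1)**2)*(-2 + 3*(18*(1 + (-8 - 1/2*1)**2)))/3 = -26478 - 2*18*(1 + (-8 - 1/2)**2)*(-2 + 3*(18*(1 + (-8 - 1/2)**2)))/3 = -26478 - 2*18*(1 + (-17/2)**2)*(-2 + 3*(18*(1 + (-17/2)**2)))/3 = -26478 - 2*18*(1 + 289/4)*(-2 + 3*(18*(1 + 289/4)))/3 = -26478 - 2*18*(293/4)*(-2 + 3*(18*(293/4)))/3 = -26478 - 2*2637*(-2 + 3*(2637/2))/(3*2) = -26478 - 2*2637*(-2 + 7911/2)/(3*2) = -26478 - 2*2637*7907/(3*2*2) = -26478 - 1*6950253/2 = -26478 - 6950253/2 = -7003209/2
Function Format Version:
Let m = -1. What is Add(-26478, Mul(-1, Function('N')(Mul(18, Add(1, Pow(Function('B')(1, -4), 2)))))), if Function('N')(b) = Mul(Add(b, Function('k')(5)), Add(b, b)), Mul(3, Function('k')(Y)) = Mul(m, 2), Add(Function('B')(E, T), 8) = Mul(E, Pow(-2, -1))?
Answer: Rational(-7003209, 2) ≈ -3.5016e+6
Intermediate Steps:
Function('B')(E, T) = Add(-8, Mul(Rational(-1, 2), E)) (Function('B')(E, T) = Add(-8, Mul(E, Pow(-2, -1))) = Add(-8, Mul(E, Rational(-1, 2))) = Add(-8, Mul(Rational(-1, 2), E)))
Function('k')(Y) = Rational(-2, 3) (Function('k')(Y) = Mul(Rational(1, 3), Mul(-1, 2)) = Mul(Rational(1, 3), -2) = Rational(-2, 3))
Function('N')(b) = Mul(2, b, Add(Rational(-2, 3), b)) (Function('N')(b) = Mul(Add(b, Rational(-2, 3)), Add(b, b)) = Mul(Add(Rational(-2, 3), b), Mul(2, b)) = Mul(2, b, Add(Rational(-2, 3), b)))
Add(-26478, Mul(-1, Function('N')(Mul(18, Add(1, Pow(Function('B')(1, -4), 2)))))) = Add(-26478, Mul(-1, Mul(Rational(2, 3), Mul(18, Add(1, Pow(Add(-8, Mul(Rational(-1, 2), 1)), 2))), Add(-2, Mul(3, Mul(18, Add(1, Pow(Add(-8, Mul(Rational(-1, 2), 1)), 2)))))))) = Add(-26478, Mul(-1, Mul(Rational(2, 3), Mul(18, Add(1, Pow(Add(-8, Rational(-1, 2)), 2))), Add(-2, Mul(3, Mul(18, Add(1, Pow(Add(-8, Rational(-1, 2)), 2)))))))) = Add(-26478, Mul(-1, Mul(Rational(2, 3), Mul(18, Add(1, Pow(Rational(-17, 2), 2))), Add(-2, Mul(3, Mul(18, Add(1, Pow(Rational(-17, 2), 2)))))))) = Add(-26478, Mul(-1, Mul(Rational(2, 3), Mul(18, Add(1, Rational(289, 4))), Add(-2, Mul(3, Mul(18, Add(1, Rational(289, 4)))))))) = Add(-26478, Mul(-1, Mul(Rational(2, 3), Mul(18, Rational(293, 4)), Add(-2, Mul(3, Mul(18, Rational(293, 4))))))) = Add(-26478, Mul(-1, Mul(Rational(2, 3), Rational(2637, 2), Add(-2, Mul(3, Rational(2637, 2)))))) = Add(-26478, Mul(-1, Mul(Rational(2, 3), Rational(2637, 2), Add(-2, Rational(7911, 2))))) = Add(-26478, Mul(-1, Mul(Rational(2, 3), Rational(2637, 2), Rational(7907, 2)))) = Add(-26478, Mul(-1, Rational(6950253, 2))) = Add(-26478, Rational(-6950253, 2)) = Rational(-7003209, 2)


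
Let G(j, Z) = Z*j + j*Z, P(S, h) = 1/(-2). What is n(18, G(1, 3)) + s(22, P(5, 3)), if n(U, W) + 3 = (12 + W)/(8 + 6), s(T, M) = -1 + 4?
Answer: 9/7 ≈ 1.2857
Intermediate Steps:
P(S, h) = -1/2
G(j, Z) = 2*Z*j (G(j, Z) = Z*j + Z*j = 2*Z*j)
s(T, M) = 3
n(U, W) = -15/7 + W/14 (n(U, W) = -3 + (12 + W)/(8 + 6) = -3 + (12 + W)/14 = -3 + (12 + W)*(1/14) = -3 + (6/7 + W/14) = -15/7 + W/14)
n(18, G(1, 3)) + s(22, P(5, 3)) = (-15/7 + (2*3*1)/14) + 3 = (-15/7 + (1/14)*6) + 3 = (-15/7 + 3/7) + 3 = -12/7 + 3 = 9/7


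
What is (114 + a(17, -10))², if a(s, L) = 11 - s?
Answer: 11664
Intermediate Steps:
(114 + a(17, -10))² = (114 + (11 - 1*17))² = (114 + (11 - 17))² = (114 - 6)² = 108² = 11664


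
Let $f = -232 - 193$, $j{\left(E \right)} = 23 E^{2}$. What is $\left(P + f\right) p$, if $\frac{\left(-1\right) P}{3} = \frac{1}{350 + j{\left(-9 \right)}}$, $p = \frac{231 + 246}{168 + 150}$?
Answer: $- \frac{1410792}{2213} \approx -637.5$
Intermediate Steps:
$p = \frac{3}{2}$ ($p = \frac{477}{318} = 477 \cdot \frac{1}{318} = \frac{3}{2} \approx 1.5$)
$f = -425$ ($f = -232 - 193 = -425$)
$P = - \frac{3}{2213}$ ($P = - \frac{3}{350 + 23 \left(-9\right)^{2}} = - \frac{3}{350 + 23 \cdot 81} = - \frac{3}{350 + 1863} = - \frac{3}{2213} \approx -0.0013556$)
$\left(P + f\right) p = \left(- \frac{3}{2213} - 425\right) \frac{3}{2} = \left(- \frac{940528}{2213}\right) \frac{3}{2} = - \frac{1410792}{2213}$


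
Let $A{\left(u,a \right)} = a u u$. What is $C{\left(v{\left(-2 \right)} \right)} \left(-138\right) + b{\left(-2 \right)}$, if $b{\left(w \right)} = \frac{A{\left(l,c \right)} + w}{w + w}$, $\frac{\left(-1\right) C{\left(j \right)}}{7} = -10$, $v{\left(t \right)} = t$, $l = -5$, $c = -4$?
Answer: $- \frac{19269}{2} \approx -9634.5$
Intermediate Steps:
$A{\left(u,a \right)} = a u^{2}$
$C{\left(j \right)} = 70$ ($C{\left(j \right)} = \left(-7\right) \left(-10\right) = 70$)
$b{\left(w \right)} = \frac{-100 + w}{2 w}$ ($b{\left(w \right)} = \frac{- 4 \left(-5\right)^{2} + w}{w + w} = \frac{\left(-4\right) 25 + w}{2 w} = \left(-100 + w\right) \frac{1}{2 w} = \frac{-100 + w}{2 w}$)
$C{\left(v{\left(-2 \right)} \right)} \left(-138\right) + b{\left(-2 \right)} = 70 \left(-138\right) + \frac{-100 - 2}{2 \left(-2\right)} = -9660 + \frac{1}{2} \left(- \frac{1}{2}\right) \left(-102\right) = -9660 + \frac{51}{2} = - \frac{19269}{2}$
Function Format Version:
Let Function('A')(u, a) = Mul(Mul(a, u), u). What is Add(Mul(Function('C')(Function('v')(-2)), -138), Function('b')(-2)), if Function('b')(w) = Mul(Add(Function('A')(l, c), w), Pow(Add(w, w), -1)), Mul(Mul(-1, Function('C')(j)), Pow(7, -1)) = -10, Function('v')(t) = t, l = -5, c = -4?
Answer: Rational(-19269, 2) ≈ -9634.5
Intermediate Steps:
Function('A')(u, a) = Mul(a, Pow(u, 2))
Function('C')(j) = 70 (Function('C')(j) = Mul(-7, -10) = 70)
Function('b')(w) = Mul(Rational(1, 2), Pow(w, -1), Add(-100, w)) (Function('b')(w) = Mul(Add(Mul(-4, Pow(-5, 2)), w), Pow(Add(w, w), -1)) = Mul(Add(Mul(-4, 25), w), Pow(Mul(2, w), -1)) = Mul(Add(-100, w), Mul(Rational(1, 2), Pow(w, -1))) = Mul(Rational(1, 2), Pow(w, -1), Add(-100, w)))
Add(Mul(Function('C')(Function('v')(-2)), -138), Function('b')(-2)) = Add(Mul(70, -138), Mul(Rational(1, 2), Pow(-2, -1), Add(-100, -2))) = Add(-9660, Mul(Rational(1, 2), Rational(-1, 2), -102)) = Add(-9660, Rational(51, 2)) = Rational(-19269, 2)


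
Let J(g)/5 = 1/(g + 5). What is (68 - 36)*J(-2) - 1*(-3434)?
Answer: 10462/3 ≈ 3487.3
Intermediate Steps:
J(g) = 5/(5 + g) (J(g) = 5/(g + 5) = 5/(5 + g))
(68 - 36)*J(-2) - 1*(-3434) = (68 - 36)*(5/(5 - 2)) - 1*(-3434) = 32*(5/3) + 3434 = 160/3 + 3434 = 10462/3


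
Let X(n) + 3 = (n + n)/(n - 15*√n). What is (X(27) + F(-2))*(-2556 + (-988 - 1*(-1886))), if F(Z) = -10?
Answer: 242068/11 + 8290*√3/11 ≈ 23312.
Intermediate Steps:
X(n) = -3 + 2*n/(n - 15*√n) (X(n) = -3 + (n + n)/(n - 15*√n) = -3 + (2*n)/(n - 15*√n) = -3 + 2*n/(n - 15*√n))
(X(27) + F(-2))*(-2556 + (-988 - 1*(-1886))) = ((27 - 135*√3)/(-1*27 + 15*√27) - 10)*(-2556 + (-988 - 1*(-1886))) = ((27 - 135*√3)/(-27 + 15*(3*√3)) - 10)*(-2556 + (-988 + 1886)) = ((27 - 135*√3)/(-27 + 45*√3) - 10)*(-2556 + 898) = (-10 + (27 - 135*√3)/(-27 + 45*√3))*(-1658) = 16580 - 1658*(27 - 135*√3)/(-27 + 45*√3)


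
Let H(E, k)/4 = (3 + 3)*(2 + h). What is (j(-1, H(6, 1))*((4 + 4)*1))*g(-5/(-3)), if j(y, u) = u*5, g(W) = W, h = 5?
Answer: 11200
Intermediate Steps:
H(E, k) = 168 (H(E, k) = 4*((3 + 3)*(2 + 5)) = 4*(6*7) = 4*42 = 168)
j(y, u) = 5*u
(j(-1, H(6, 1))*((4 + 4)*1))*g(-5/(-3)) = ((5*168)*((4 + 4)*1))*(-5/(-3)) = (840*(8*1))*(-5*(-1/3)) = (840*8)*(5/3) = 6720*(5/3) = 11200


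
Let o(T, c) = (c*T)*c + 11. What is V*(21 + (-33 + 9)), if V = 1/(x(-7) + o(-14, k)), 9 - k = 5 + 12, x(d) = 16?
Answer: 3/869 ≈ 0.0034522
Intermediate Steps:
k = -8 (k = 9 - (5 + 12) = 9 - 1*17 = 9 - 17 = -8)
o(T, c) = 11 + T*c² (o(T, c) = (T*c)*c + 11 = T*c² + 11 = 11 + T*c²)
V = -1/869 (V = 1/(16 + (11 - 14*(-8)²)) = 1/(16 + (11 - 14*64)) = 1/(16 + (11 - 896)) = 1/(16 - 885) = 1/(-869) = -1/869 ≈ -0.0011507)
V*(21 + (-33 + 9)) = -(21 + (-33 + 9))/869 = -(21 - 24)/869 = -1/869*(-3) = 3/869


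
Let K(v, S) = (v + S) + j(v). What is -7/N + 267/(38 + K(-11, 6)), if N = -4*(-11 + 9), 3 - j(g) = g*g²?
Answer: -7433/10936 ≈ -0.67968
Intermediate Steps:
j(g) = 3 - g³ (j(g) = 3 - g*g² = 3 - g³)
N = 8 (N = -4*(-2) = 8)
K(v, S) = 3 + S + v - v³ (K(v, S) = (v + S) + (3 - v³) = (S + v) + (3 - v³) = 3 + S + v - v³)
-7/N + 267/(38 + K(-11, 6)) = -7/8 + 267/(38 + (3 + 6 - 11 - 1*(-11)³)) = -7*⅛ + 267/(38 + (3 + 6 - 11 - 1*(-1331))) = -7/8 + 267/(38 + (3 + 6 - 11 + 1331)) = -7/8 + 267/(38 + 1329) = -7/8 + 267/1367 = -7433/10936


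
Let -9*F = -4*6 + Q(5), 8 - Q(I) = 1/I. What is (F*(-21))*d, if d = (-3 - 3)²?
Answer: -6804/5 ≈ -1360.8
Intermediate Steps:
Q(I) = 8 - 1/I
F = 9/5 (F = -(-4*6 + (8 - 1/5))/9 = -(-24 + (8 - 1*⅕))/9 = -(-24 + (8 - ⅕))/9 = -(-24 + 39/5)/9 = -⅑*(-81/5) = 9/5 ≈ 1.8000)
d = 36 (d = (-6)² = 36)
(F*(-21))*d = ((9/5)*(-21))*36 = -189/5*36 = -6804/5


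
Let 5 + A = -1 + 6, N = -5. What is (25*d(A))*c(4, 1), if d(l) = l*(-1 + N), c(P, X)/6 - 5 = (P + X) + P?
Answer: 0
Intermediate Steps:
c(P, X) = 30 + 6*X + 12*P (c(P, X) = 30 + 6*((P + X) + P) = 30 + 6*(X + 2*P) = 30 + (6*X + 12*P) = 30 + 6*X + 12*P)
A = 0 (A = -5 + (-1 + 6) = -5 + 5 = 0)
d(l) = -6*l (d(l) = l*(-1 - 5) = l*(-6) = -6*l)
(25*d(A))*c(4, 1) = (25*(-6*0))*(30 + 6*1 + 12*4) = (25*0)*(30 + 6 + 48) = 0*84 = 0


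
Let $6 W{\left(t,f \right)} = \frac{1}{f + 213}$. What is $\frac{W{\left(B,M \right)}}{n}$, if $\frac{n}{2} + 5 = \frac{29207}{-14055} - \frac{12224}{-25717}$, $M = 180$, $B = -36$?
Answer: $- \frac{120484145}{3751688470728} \approx -3.2115 \cdot 10^{-5}$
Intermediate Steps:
$n = - \frac{4773140548}{361452435}$ ($n = -10 + 2 \left(\frac{29207}{-14055} - \frac{12224}{-25717}\right) = -10 + 2 \left(29207 \left(- \frac{1}{14055}\right) - - \frac{12224}{25717}\right) = -10 + 2 \left(- \frac{29207}{14055} + \frac{12224}{25717}\right) = -10 + 2 \left(- \frac{579308099}{361452435}\right) = -10 - \frac{1158616198}{361452435} = - \frac{4773140548}{361452435} \approx -13.205$)
$W{\left(t,f \right)} = \frac{1}{6 \left(213 + f\right)}$ ($W{\left(t,f \right)} = \frac{1}{6 \left(f + 213\right)} = \frac{1}{6 \left(213 + f\right)}$)
$\frac{W{\left(B,M \right)}}{n} = \frac{\frac{1}{6} \frac{1}{213 + 180}}{- \frac{4773140548}{361452435}} = \frac{1}{6 \cdot 393} \left(- \frac{361452435}{4773140548}\right) = \frac{1}{6} \cdot \frac{1}{393} \left(- \frac{361452435}{4773140548}\right) = \frac{1}{2358} \left(- \frac{361452435}{4773140548}\right) = - \frac{120484145}{3751688470728}$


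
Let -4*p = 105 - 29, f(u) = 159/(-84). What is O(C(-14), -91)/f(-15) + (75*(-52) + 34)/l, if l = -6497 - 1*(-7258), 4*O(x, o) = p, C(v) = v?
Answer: -103685/40333 ≈ -2.5707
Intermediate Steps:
f(u) = -53/28 (f(u) = 159*(-1/84) = -53/28)
p = -19 (p = -(105 - 29)/4 = -¼*76 = -19)
O(x, o) = -19/4 (O(x, o) = (¼)*(-19) = -19/4)
l = 761 (l = -6497 + 7258 = 761)
O(C(-14), -91)/f(-15) + (75*(-52) + 34)/l = -19/(4*(-53/28)) + (75*(-52) + 34)/761 = -19/4*(-28/53) + (-3900 + 34)*(1/761) = 133/53 - 3866*1/761 = 133/53 - 3866/761 = -103685/40333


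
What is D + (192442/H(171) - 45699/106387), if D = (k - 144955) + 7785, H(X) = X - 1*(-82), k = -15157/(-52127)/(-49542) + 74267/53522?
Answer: -5516085336675340724315980/40438017527498777109 ≈ -1.3641e+5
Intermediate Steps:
k = 2084694799247/1502383386819 (k = -15157*(-1/52127)*(-1/49542) + 74267*(1/53522) = (15157/52127)*(-1/49542) + 74267/53522 = -659/112281558 + 74267/53522 = 2084694799247/1502383386819 ≈ 1.3876)
H(X) = 82 + X (H(X) = X + 82 = 82 + X)
D = -206079844475162983/1502383386819 (D = (2084694799247/1502383386819 - 144955) + 7785 = -217775899141548898/1502383386819 + 7785 = -206079844475162983/1502383386819 ≈ -1.3717e+5)
D + (192442/H(171) - 45699/106387) = -206079844475162983/1502383386819 + (192442/(82 + 171) - 45699/106387) = -206079844475162983/1502383386819 + (192442/253 - 45699*1/106387) = -206079844475162983/1502383386819 + (192442*(1/253) - 45699/106387) = -206079844475162983/1502383386819 + (192442/253 - 45699/106387) = -206079844475162983/1502383386819 + 20461765207/26915911 = -5516085336675340724315980/40438017527498777109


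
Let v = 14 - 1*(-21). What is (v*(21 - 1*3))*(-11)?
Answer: -6930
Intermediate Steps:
v = 35 (v = 14 + 21 = 35)
(v*(21 - 1*3))*(-11) = (35*(21 - 1*3))*(-11) = (35*(21 - 3))*(-11) = (35*18)*(-11) = 630*(-11) = -6930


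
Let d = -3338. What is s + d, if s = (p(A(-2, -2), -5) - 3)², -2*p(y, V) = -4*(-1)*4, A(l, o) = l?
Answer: -3217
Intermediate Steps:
p(y, V) = -8 (p(y, V) = -(-4*(-1))*4/2 = -2*4 = -½*16 = -8)
s = 121 (s = (-8 - 3)² = (-11)² = 121)
s + d = 121 - 3338 = -3217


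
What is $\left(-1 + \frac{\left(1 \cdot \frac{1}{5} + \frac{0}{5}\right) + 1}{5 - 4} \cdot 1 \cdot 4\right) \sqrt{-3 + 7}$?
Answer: $\frac{38}{5} \approx 7.6$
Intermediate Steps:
$\left(-1 + \frac{\left(1 \cdot \frac{1}{5} + \frac{0}{5}\right) + 1}{5 - 4} \cdot 1 \cdot 4\right) \sqrt{-3 + 7} = \left(-1 + \frac{\left(1 \cdot \frac{1}{5} + 0 \cdot \frac{1}{5}\right) + 1}{1} \cdot 1 \cdot 4\right) \sqrt{4} = \left(-1 + \left(\left(\frac{1}{5} + 0\right) + 1\right) 1 \cdot 1 \cdot 4\right) 2 = \left(-1 + \left(\frac{1}{5} + 1\right) 1 \cdot 1 \cdot 4\right) 2 = \left(-1 + \frac{6}{5} \cdot 1 \cdot 1 \cdot 4\right) 2 = \left(-1 + \frac{6}{5} \cdot 1 \cdot 4\right) 2 = \left(-1 + \frac{6}{5} \cdot 4\right) 2 = \left(-1 + \frac{24}{5}\right) 2 = \frac{19}{5} \cdot 2 = \frac{38}{5}$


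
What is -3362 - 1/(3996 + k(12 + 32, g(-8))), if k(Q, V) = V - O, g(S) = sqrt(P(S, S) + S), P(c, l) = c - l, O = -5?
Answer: (-6724*sqrt(2) + 13451363*I)/(-4001*I + 2*sqrt(2)) ≈ -3362.0 + 1.7509e-7*I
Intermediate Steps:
g(S) = sqrt(S) (g(S) = sqrt((S - S) + S) = sqrt(0 + S) = sqrt(S))
k(Q, V) = 5 + V (k(Q, V) = V - 1*(-5) = V + 5 = 5 + V)
-3362 - 1/(3996 + k(12 + 32, g(-8))) = -3362 - 1/(3996 + (5 + sqrt(-8))) = -3362 - 1/(3996 + (5 + 2*I*sqrt(2))) = -3362 - 1/(4001 + 2*I*sqrt(2))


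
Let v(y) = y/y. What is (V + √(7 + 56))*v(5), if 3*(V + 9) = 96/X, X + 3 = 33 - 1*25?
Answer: -13/5 + 3*√7 ≈ 5.3373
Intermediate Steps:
X = 5 (X = -3 + (33 - 1*25) = -3 + (33 - 25) = -3 + 8 = 5)
v(y) = 1
V = -13/5 (V = -9 + (96/5)/3 = -9 + (96*(⅕))/3 = -9 + (⅓)*(96/5) = -9 + 32/5 = -13/5 ≈ -2.6000)
(V + √(7 + 56))*v(5) = (-13/5 + √(7 + 56))*1 = (-13/5 + √63)*1 = (-13/5 + 3*√7)*1 = -13/5 + 3*√7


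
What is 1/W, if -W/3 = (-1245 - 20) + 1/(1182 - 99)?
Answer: 361/1369994 ≈ 0.00026350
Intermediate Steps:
W = 1369994/361 (W = -3*((-1245 - 20) + 1/(1182 - 99)) = -3*(-1265 + 1/1083) = -3*(-1369994/1083) = 1369994/361 ≈ 3795.0)
1/W = 1/(1369994/361) = 361/1369994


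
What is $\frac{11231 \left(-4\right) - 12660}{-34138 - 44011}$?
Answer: $\frac{57584}{78149} \approx 0.73685$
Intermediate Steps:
$\frac{11231 \left(-4\right) - 12660}{-34138 - 44011} = \frac{-44924 - 12660}{-78149} = \left(-57584\right) \left(- \frac{1}{78149}\right) = \frac{57584}{78149}$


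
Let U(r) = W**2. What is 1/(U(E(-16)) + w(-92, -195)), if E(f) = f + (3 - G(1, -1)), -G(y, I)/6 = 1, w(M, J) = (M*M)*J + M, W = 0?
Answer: -1/1650572 ≈ -6.0585e-7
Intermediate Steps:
w(M, J) = M + J*M**2 (w(M, J) = M**2*J + M = J*M**2 + M = M + J*M**2)
G(y, I) = -6 (G(y, I) = -6*1 = -6)
E(f) = 9 + f (E(f) = f + (3 - 1*(-6)) = f + (3 + 6) = f + 9 = 9 + f)
U(r) = 0 (U(r) = 0**2 = 0)
1/(U(E(-16)) + w(-92, -195)) = 1/(0 - 92*(1 - 195*(-92))) = 1/(0 - 92*(1 + 17940)) = 1/(0 - 92*17941) = 1/(0 - 1650572) = 1/(-1650572) = -1/1650572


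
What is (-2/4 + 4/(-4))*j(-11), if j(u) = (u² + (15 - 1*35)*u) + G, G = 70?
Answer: -1233/2 ≈ -616.50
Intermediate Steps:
j(u) = 70 + u² - 20*u (j(u) = (u² + (15 - 1*35)*u) + 70 = (u² + (15 - 35)*u) + 70 = (u² - 20*u) + 70 = 70 + u² - 20*u)
(-2/4 + 4/(-4))*j(-11) = (-2/4 + 4/(-4))*(70 + (-11)² - 20*(-11)) = (-2*¼ + 4*(-¼))*(70 + 121 + 220) = (-½ - 1)*411 = -3/2*411 = -1233/2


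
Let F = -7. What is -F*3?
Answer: 21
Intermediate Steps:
-F*3 = -1*(-7)*3 = 7*3 = 21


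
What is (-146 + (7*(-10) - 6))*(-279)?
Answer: 61938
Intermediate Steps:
(-146 + (7*(-10) - 6))*(-279) = (-146 + (-70 - 6))*(-279) = (-146 - 76)*(-279) = -222*(-279) = 61938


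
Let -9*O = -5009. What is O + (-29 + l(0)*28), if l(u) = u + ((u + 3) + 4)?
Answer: 6512/9 ≈ 723.56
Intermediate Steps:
O = 5009/9 (O = -⅑*(-5009) = 5009/9 ≈ 556.56)
l(u) = 7 + 2*u (l(u) = u + ((3 + u) + 4) = u + (7 + u) = 7 + 2*u)
O + (-29 + l(0)*28) = 5009/9 + (-29 + (7 + 2*0)*28) = 5009/9 + (-29 + (7 + 0)*28) = 5009/9 + (-29 + 7*28) = 5009/9 + (-29 + 196) = 5009/9 + 167 = 6512/9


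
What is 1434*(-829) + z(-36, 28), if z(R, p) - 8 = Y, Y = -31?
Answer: -1188809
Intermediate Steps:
z(R, p) = -23 (z(R, p) = 8 - 31 = -23)
1434*(-829) + z(-36, 28) = 1434*(-829) - 23 = -1188786 - 23 = -1188809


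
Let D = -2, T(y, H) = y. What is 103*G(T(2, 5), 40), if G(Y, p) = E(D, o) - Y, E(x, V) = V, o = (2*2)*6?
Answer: 2266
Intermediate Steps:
o = 24 (o = 4*6 = 24)
G(Y, p) = 24 - Y
103*G(T(2, 5), 40) = 103*(24 - 1*2) = 103*(24 - 2) = 103*22 = 2266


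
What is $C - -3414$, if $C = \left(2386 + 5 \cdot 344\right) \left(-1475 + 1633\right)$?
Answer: $652162$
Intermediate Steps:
$C = 648748$ ($C = \left(2386 + 1720\right) 158 = 4106 \cdot 158 = 648748$)
$C - -3414 = 648748 - -3414 = 648748 + 3414 = 652162$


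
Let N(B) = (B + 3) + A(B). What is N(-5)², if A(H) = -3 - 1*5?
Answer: 100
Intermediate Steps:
A(H) = -8 (A(H) = -3 - 5 = -8)
N(B) = -5 + B (N(B) = (B + 3) - 8 = (3 + B) - 8 = -5 + B)
N(-5)² = (-5 - 5)² = (-10)² = 100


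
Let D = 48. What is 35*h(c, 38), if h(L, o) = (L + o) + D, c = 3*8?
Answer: 3850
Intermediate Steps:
c = 24
h(L, o) = 48 + L + o (h(L, o) = (L + o) + 48 = 48 + L + o)
35*h(c, 38) = 35*(48 + 24 + 38) = 35*110 = 3850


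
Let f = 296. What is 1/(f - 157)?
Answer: 1/139 ≈ 0.0071942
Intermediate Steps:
1/(f - 157) = 1/(296 - 157) = 1/139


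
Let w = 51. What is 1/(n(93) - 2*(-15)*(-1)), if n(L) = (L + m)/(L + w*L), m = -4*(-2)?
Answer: -4836/144979 ≈ -0.033357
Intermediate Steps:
m = 8
n(L) = (8 + L)/(52*L) (n(L) = (L + 8)/(L + 51*L) = (8 + L)/((52*L)) = (8 + L)*(1/(52*L)) = (8 + L)/(52*L))
1/(n(93) - 2*(-15)*(-1)) = 1/((1/52)*(8 + 93)/93 - 2*(-15)*(-1)) = 1/((1/52)*(1/93)*101 + 30*(-1)) = 1/(101/4836 - 30) = 1/(-144979/4836) = -4836/144979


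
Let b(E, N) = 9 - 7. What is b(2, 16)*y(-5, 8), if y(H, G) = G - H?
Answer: 26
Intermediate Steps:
b(E, N) = 2
b(2, 16)*y(-5, 8) = 2*(8 - 1*(-5)) = 2*(8 + 5) = 2*13 = 26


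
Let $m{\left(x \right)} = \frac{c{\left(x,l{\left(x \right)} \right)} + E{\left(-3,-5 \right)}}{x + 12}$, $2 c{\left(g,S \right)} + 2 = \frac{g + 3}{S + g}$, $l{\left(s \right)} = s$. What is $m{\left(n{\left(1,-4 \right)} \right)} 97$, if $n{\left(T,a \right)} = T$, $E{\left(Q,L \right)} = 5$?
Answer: $\frac{485}{13} \approx 37.308$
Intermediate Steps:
$c{\left(g,S \right)} = -1 + \frac{3 + g}{2 \left(S + g\right)}$ ($c{\left(g,S \right)} = -1 + \frac{\left(g + 3\right) \frac{1}{S + g}}{2} = -1 + \frac{\left(3 + g\right) \frac{1}{S + g}}{2} = -1 + \frac{\frac{1}{S + g} \left(3 + g\right)}{2} = -1 + \frac{3 + g}{2 \left(S + g\right)}$)
$m{\left(x \right)} = \frac{5 + \frac{\frac{3}{2} - \frac{3 x}{2}}{2 x}}{12 + x}$ ($m{\left(x \right)} = \frac{\frac{\frac{3}{2} - x - \frac{x}{2}}{x + x} + 5}{x + 12} = \frac{\frac{\frac{3}{2} - \frac{3 x}{2}}{2 x} + 5}{12 + x} = \frac{5 + \frac{\frac{3}{2} - \frac{3 x}{2}}{2 x}}{12 + x}$)
$m{\left(n{\left(1,-4 \right)} \right)} 97 = \frac{3 + 17 \cdot 1}{4 \cdot 1 \left(12 + 1\right)} 97 = \frac{1}{4} \cdot 1 \cdot \frac{1}{13} \left(3 + 17\right) 97 = \frac{1}{4} \cdot 1 \cdot \frac{1}{13} \cdot 20 \cdot 97 = \frac{5}{13} \cdot 97 = \frac{485}{13}$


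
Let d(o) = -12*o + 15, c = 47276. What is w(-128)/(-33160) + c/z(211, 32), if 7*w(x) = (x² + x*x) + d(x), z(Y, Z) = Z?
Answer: 171446983/116060 ≈ 1477.2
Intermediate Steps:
d(o) = 15 - 12*o
w(x) = 15/7 - 12*x/7 + 2*x²/7 (w(x) = ((x² + x*x) + (15 - 12*x))/7 = ((x² + x²) + (15 - 12*x))/7 = (2*x² + (15 - 12*x))/7 = (15 - 12*x + 2*x²)/7 = 15/7 - 12*x/7 + 2*x²/7)
w(-128)/(-33160) + c/z(211, 32) = (15/7 - 12/7*(-128) + (2/7)*(-128)²)/(-33160) + 47276/32 = (15/7 + 1536/7 + (2/7)*16384)*(-1/33160) + 47276*(1/32) = (15/7 + 1536/7 + 32768/7)*(-1/33160) + 11819/8 = (34319/7)*(-1/33160) + 11819/8 = -34319/232120 + 11819/8 = 171446983/116060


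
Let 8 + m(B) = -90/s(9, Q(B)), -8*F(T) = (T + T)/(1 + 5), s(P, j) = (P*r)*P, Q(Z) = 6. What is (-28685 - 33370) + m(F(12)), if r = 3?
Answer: -1675711/27 ≈ -62063.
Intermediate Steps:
s(P, j) = 3*P² (s(P, j) = (P*3)*P = (3*P)*P = 3*P²)
F(T) = -T/24 (F(T) = -(T + T)/(8*(1 + 5)) = -2*T/(8*6) = -T/24)
m(B) = -226/27 (m(B) = -8 - 90/(3*9²) = -8 - 90/(3*81) = -8 - 90/243 = -8 - 90*1/243 = -8 - 10/27 = -226/27)
(-28685 - 33370) + m(F(12)) = (-28685 - 33370) - 226/27 = -62055 - 226/27 = -1675711/27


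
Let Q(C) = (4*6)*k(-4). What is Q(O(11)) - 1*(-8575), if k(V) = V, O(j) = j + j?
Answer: 8479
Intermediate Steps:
O(j) = 2*j
Q(C) = -96 (Q(C) = (4*6)*(-4) = 24*(-4) = -96)
Q(O(11)) - 1*(-8575) = -96 - 1*(-8575) = -96 + 8575 = 8479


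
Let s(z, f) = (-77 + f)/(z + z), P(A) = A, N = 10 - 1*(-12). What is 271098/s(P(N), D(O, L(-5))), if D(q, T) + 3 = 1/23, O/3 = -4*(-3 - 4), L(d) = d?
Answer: -91450392/613 ≈ -1.4919e+5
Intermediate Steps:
N = 22 (N = 10 + 12 = 22)
O = 84 (O = 3*(-4*(-3 - 4)) = 3*(-4*(-7)) = 3*28 = 84)
D(q, T) = -68/23 (D(q, T) = -3 + 1/23 = -68/23)
s(z, f) = (-77 + f)/(2*z) (s(z, f) = (-77 + f)/((2*z)) = (-77 + f)*(1/(2*z)) = (-77 + f)/(2*z))
271098/s(P(N), D(O, L(-5))) = 271098/(((½)*(-77 - 68/23)/22)) = 271098/(((½)*(1/22)*(-1839/23))) = 271098/(-1839/1012) = 271098*(-1012/1839) = -91450392/613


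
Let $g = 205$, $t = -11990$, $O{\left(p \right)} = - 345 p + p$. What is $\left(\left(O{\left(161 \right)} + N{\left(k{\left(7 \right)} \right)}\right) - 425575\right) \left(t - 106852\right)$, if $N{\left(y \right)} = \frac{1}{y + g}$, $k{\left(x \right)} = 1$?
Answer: $\frac{5887287276813}{103} \approx 5.7158 \cdot 10^{10}$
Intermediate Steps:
$O{\left(p \right)} = - 344 p$
$N{\left(y \right)} = \frac{1}{205 + y}$ ($N{\left(y \right)} = \frac{1}{y + 205} = \frac{1}{205 + y}$)
$\left(\left(O{\left(161 \right)} + N{\left(k{\left(7 \right)} \right)}\right) - 425575\right) \left(t - 106852\right) = \left(\left(\left(-344\right) 161 + \frac{1}{205 + 1}\right) - 425575\right) \left(-11990 - 106852\right) = \left(\left(-55384 + \frac{1}{206}\right) - 425575\right) \left(-118842\right) = \left(- \frac{11409103}{206} - 425575\right) \left(-118842\right) = \left(- \frac{99077553}{206}\right) \left(-118842\right) = \frac{5887287276813}{103}$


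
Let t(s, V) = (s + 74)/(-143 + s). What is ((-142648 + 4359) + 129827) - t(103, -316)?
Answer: -338303/40 ≈ -8457.6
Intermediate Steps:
t(s, V) = (74 + s)/(-143 + s)
((-142648 + 4359) + 129827) - t(103, -316) = ((-142648 + 4359) + 129827) - (74 + 103)/(-143 + 103) = (-138289 + 129827) - 177/(-40) = -8462 - (-1)*177/40 = -8462 - 1*(-177/40) = -8462 + 177/40 = -338303/40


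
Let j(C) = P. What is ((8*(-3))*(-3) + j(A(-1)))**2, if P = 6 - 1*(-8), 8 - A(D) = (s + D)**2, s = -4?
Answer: 7396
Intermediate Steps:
A(D) = 8 - (-4 + D)**2
P = 14 (P = 6 + 8 = 14)
j(C) = 14
((8*(-3))*(-3) + j(A(-1)))**2 = ((8*(-3))*(-3) + 14)**2 = (-24*(-3) + 14)**2 = (72 + 14)**2 = 86**2 = 7396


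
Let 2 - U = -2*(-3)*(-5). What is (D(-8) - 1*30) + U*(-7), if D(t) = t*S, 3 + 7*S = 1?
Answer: -1762/7 ≈ -251.71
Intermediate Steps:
S = -2/7 (S = -3/7 + (⅐)*1 = -3/7 + ⅐ = -2/7 ≈ -0.28571)
D(t) = -2*t/7 (D(t) = t*(-2/7) = -2*t/7)
U = 32 (U = 2 - (-2*(-3))*(-5) = 2 - 6*(-5) = 2 - 1*(-30) = 2 + 30 = 32)
(D(-8) - 1*30) + U*(-7) = (-2/7*(-8) - 1*30) + 32*(-7) = (16/7 - 30) - 224 = -194/7 - 224 = -1762/7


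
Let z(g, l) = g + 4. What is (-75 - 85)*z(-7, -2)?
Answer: 480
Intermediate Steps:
z(g, l) = 4 + g
(-75 - 85)*z(-7, -2) = (-75 - 85)*(4 - 7) = -160*(-3) = 480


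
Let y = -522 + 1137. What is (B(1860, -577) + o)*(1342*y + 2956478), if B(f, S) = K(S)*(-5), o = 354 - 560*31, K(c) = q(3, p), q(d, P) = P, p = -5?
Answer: -64218881648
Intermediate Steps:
K(c) = -5
y = 615
o = -17006 (o = 354 - 17360 = -17006)
B(f, S) = 25 (B(f, S) = -5*(-5) = 25)
(B(1860, -577) + o)*(1342*y + 2956478) = (25 - 17006)*(1342*615 + 2956478) = -16981*(825330 + 2956478) = -16981*3781808 = -64218881648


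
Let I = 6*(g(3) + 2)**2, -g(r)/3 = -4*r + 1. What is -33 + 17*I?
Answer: 124917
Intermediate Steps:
g(r) = -3 + 12*r (g(r) = -3*(-4*r + 1) = -3*(1 - 4*r) = -3 + 12*r)
I = 7350 (I = 6*((-3 + 12*3) + 2)**2 = 6*((-3 + 36) + 2)**2 = 6*(33 + 2)**2 = 6*35**2 = 6*1225 = 7350)
-33 + 17*I = -33 + 17*7350 = -33 + 124950 = 124917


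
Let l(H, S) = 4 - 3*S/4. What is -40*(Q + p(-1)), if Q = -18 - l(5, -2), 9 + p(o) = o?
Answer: 1340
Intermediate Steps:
p(o) = -9 + o
l(H, S) = 4 - 3*S/4
Q = -47/2 (Q = -18 - (4 - ¾*(-2)) = -18 - (4 + 3/2) = -18 - 1*11/2 = -18 - 11/2 = -47/2 ≈ -23.500)
-40*(Q + p(-1)) = -40*(-47/2 + (-9 - 1)) = -40*(-47/2 - 10) = -40*(-67/2) = 1340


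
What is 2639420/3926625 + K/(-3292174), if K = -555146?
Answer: 1086928006133/1292713273275 ≈ 0.84081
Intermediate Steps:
2639420/3926625 + K/(-3292174) = 2639420/3926625 - 555146/(-3292174) = 2639420*(1/3926625) - 555146*(-1/3292174) = 527884/785325 + 277573/1646087 = 1086928006133/1292713273275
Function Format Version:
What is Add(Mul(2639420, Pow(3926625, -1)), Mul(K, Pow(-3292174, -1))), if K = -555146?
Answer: Rational(1086928006133, 1292713273275) ≈ 0.84081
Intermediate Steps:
Add(Mul(2639420, Pow(3926625, -1)), Mul(K, Pow(-3292174, -1))) = Add(Mul(2639420, Pow(3926625, -1)), Mul(-555146, Pow(-3292174, -1))) = Add(Mul(2639420, Rational(1, 3926625)), Mul(-555146, Rational(-1, 3292174))) = Add(Rational(527884, 785325), Rational(277573, 1646087)) = Rational(1086928006133, 1292713273275)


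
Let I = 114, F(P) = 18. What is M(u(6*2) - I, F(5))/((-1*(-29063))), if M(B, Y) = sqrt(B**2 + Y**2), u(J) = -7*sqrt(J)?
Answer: 2*sqrt(3477 + 798*sqrt(3))/29063 ≈ 0.0047970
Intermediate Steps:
M(u(6*2) - I, F(5))/((-1*(-29063))) = sqrt((-7*2*sqrt(3) - 1*114)**2 + 18**2)/((-1*(-29063))) = sqrt((-14*sqrt(3) - 114)**2 + 324)/29063 = sqrt((-14*sqrt(3) - 114)**2 + 324)*(1/29063) = sqrt((-114 - 14*sqrt(3))**2 + 324)*(1/29063) = sqrt(324 + (-114 - 14*sqrt(3))**2)*(1/29063) = sqrt(324 + (-114 - 14*sqrt(3))**2)/29063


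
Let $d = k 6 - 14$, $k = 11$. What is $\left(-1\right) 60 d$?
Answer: $-3120$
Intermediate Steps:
$d = 52$ ($d = 11 \cdot 6 - 14 = 66 - 14 = 52$)
$\left(-1\right) 60 d = \left(-1\right) 60 \cdot 52 = \left(-60\right) 52 = -3120$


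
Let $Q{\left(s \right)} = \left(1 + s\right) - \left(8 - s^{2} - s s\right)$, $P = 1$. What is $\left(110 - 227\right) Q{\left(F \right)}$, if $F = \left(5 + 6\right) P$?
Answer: $-28782$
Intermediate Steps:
$F = 11$ ($F = \left(5 + 6\right) 1 = 11 \cdot 1 = 11$)
$Q{\left(s \right)} = -7 + s + 2 s^{2}$ ($Q{\left(s \right)} = \left(1 + s\right) + \left(\left(s^{2} + s^{2}\right) - 8\right) = \left(1 + s\right) + \left(2 s^{2} - 8\right) = \left(1 + s\right) + \left(-8 + 2 s^{2}\right) = -7 + s + 2 s^{2}$)
$\left(110 - 227\right) Q{\left(F \right)} = \left(110 - 227\right) \left(-7 + 11 + 2 \cdot 11^{2}\right) = - 117 \left(-7 + 11 + 2 \cdot 121\right) = - 117 \left(-7 + 11 + 242\right) = \left(-117\right) 246 = -28782$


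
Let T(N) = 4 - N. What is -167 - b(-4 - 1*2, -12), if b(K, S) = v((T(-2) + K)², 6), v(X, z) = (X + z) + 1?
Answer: -174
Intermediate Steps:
v(X, z) = 1 + X + z
b(K, S) = 7 + (6 + K)² (b(K, S) = 1 + ((4 - 1*(-2)) + K)² + 6 = 1 + ((4 + 2) + K)² + 6 = 1 + (6 + K)² + 6 = 7 + (6 + K)²)
-167 - b(-4 - 1*2, -12) = -167 - (7 + (6 + (-4 - 1*2))²) = -167 - (7 + (6 + (-4 - 2))²) = -167 - (7 + (6 - 6)²) = -167 - (7 + 0²) = -167 - (7 + 0) = -167 - 1*7 = -167 - 7 = -174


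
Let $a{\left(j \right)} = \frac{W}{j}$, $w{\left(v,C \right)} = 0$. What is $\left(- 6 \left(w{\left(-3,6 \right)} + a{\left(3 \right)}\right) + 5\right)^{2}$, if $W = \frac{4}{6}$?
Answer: $\frac{121}{9} \approx 13.444$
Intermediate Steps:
$W = \frac{2}{3}$ ($W = 4 \cdot \frac{1}{6} = \frac{2}{3} \approx 0.66667$)
$a{\left(j \right)} = \frac{2}{3 j}$
$\left(- 6 \left(w{\left(-3,6 \right)} + a{\left(3 \right)}\right) + 5\right)^{2} = \left(- 6 \left(0 + \frac{2}{3 \cdot 3}\right) + 5\right)^{2} = \left(- 6 \left(0 + \frac{2}{3} \cdot \frac{1}{3}\right) + 5\right)^{2} = \left(- 6 \left(0 + \frac{2}{9}\right) + 5\right)^{2} = \left(\left(-6\right) \frac{2}{9} + 5\right)^{2} = \left(- \frac{4}{3} + 5\right)^{2} = \left(\frac{11}{3}\right)^{2} = \frac{121}{9}$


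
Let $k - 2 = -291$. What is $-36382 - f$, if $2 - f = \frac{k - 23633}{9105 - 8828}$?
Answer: $- \frac{10102290}{277} \approx -36470.0$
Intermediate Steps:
$k = -289$ ($k = 2 - 291 = -289$)
$f = \frac{24476}{277}$ ($f = 2 - \frac{-289 - 23633}{9105 - 8828} = 2 - - \frac{23922}{277} = 2 + \frac{23922}{277} = \frac{24476}{277} \approx 88.361$)
$-36382 - f = -36382 - \frac{24476}{277} = - \frac{10102290}{277}$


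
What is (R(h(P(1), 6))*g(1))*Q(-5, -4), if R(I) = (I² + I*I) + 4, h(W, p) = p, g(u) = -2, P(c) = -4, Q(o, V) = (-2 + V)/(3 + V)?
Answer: -912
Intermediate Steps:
Q(o, V) = (-2 + V)/(3 + V)
R(I) = 4 + 2*I² (R(I) = (I² + I²) + 4 = 2*I² + 4 = 4 + 2*I²)
(R(h(P(1), 6))*g(1))*Q(-5, -4) = ((4 + 2*6²)*(-2))*((-2 - 4)/(3 - 4)) = ((4 + 2*36)*(-2))*(-6/(-1)) = ((4 + 72)*(-2))*(-1*(-6)) = (76*(-2))*6 = -152*6 = -912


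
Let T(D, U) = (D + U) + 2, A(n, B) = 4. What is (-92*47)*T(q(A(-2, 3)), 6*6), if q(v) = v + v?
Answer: -198904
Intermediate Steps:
q(v) = 2*v
T(D, U) = 2 + D + U
(-92*47)*T(q(A(-2, 3)), 6*6) = (-92*47)*(2 + 2*4 + 6*6) = -4324*(2 + 8 + 36) = -4324*46 = -198904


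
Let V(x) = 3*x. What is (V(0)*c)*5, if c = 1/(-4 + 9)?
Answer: 0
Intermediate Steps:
c = 1/5 ≈ 0.20000
(V(0)*c)*5 = ((3*0)*(1/5))*5 = (0*(1/5))*5 = 0*5 = 0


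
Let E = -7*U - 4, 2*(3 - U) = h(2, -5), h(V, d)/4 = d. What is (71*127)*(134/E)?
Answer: -1208278/95 ≈ -12719.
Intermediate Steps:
h(V, d) = 4*d
U = 13 (U = 3 - 2*(-5) = 3 - ½*(-20) = 3 + 10 = 13)
E = -95 (E = -7*13 - 4 = -91 - 4 = -95)
(71*127)*(134/E) = (71*127)*(134/(-95)) = 9017*(134*(-1/95)) = 9017*(-134/95) = -1208278/95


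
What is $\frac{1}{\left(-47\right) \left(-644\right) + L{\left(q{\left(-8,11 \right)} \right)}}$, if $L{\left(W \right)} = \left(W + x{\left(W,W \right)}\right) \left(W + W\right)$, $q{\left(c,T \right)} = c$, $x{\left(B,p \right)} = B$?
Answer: $\frac{1}{30524} \approx 3.2761 \cdot 10^{-5}$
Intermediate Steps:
$L{\left(W \right)} = 4 W^{2}$ ($L{\left(W \right)} = \left(W + W\right) \left(W + W\right) = 2 W 2 W = 4 W^{2}$)
$\frac{1}{\left(-47\right) \left(-644\right) + L{\left(q{\left(-8,11 \right)} \right)}} = \frac{1}{\left(-47\right) \left(-644\right) + 4 \left(-8\right)^{2}} = \frac{1}{30268 + 4 \cdot 64} = \frac{1}{30268 + 256} = \frac{1}{30524}$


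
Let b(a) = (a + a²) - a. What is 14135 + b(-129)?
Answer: 30776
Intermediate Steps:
b(a) = a²
14135 + b(-129) = 14135 + (-129)² = 14135 + 16641 = 30776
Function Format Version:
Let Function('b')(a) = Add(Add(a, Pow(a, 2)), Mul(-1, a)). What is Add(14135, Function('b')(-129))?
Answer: 30776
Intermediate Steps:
Function('b')(a) = Pow(a, 2)
Add(14135, Function('b')(-129)) = Add(14135, Pow(-129, 2)) = Add(14135, 16641) = 30776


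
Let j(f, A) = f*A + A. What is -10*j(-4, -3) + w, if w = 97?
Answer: 7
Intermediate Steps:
j(f, A) = A + A*f (j(f, A) = A*f + A = A + A*f)
-10*j(-4, -3) + w = -(-30)*(1 - 4) + 97 = -(-30)*(-3) + 97 = -10*9 + 97 = -90 + 97 = 7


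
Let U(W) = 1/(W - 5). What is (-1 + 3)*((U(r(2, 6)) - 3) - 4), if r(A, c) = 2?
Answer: -44/3 ≈ -14.667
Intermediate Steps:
U(W) = 1/(-5 + W)
(-1 + 3)*((U(r(2, 6)) - 3) - 4) = (-1 + 3)*((1/(-5 + 2) - 3) - 4) = 2*((1/(-3) - 3) - 4) = 2*((-⅓ - 3) - 4) = 2*(-10/3 - 4) = 2*(-22/3) = -44/3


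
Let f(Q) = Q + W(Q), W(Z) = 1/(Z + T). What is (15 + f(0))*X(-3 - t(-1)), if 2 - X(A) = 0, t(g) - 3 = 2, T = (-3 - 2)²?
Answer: 752/25 ≈ 30.080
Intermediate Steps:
T = 25 (T = (-5)² = 25)
t(g) = 5 (t(g) = 3 + 2 = 5)
X(A) = 2 (X(A) = 2 - 1*0 = 2 + 0 = 2)
W(Z) = 1/(25 + Z) (W(Z) = 1/(Z + 25) = 1/(25 + Z))
f(Q) = Q + 1/(25 + Q)
(15 + f(0))*X(-3 - t(-1)) = (15 + (1 + 0*(25 + 0))/(25 + 0))*2 = (15 + (1 + 0*25)/25)*2 = (15 + (1 + 0)/25)*2 = (15 + (1/25)*1)*2 = (15 + 1/25)*2 = (376/25)*2 = 752/25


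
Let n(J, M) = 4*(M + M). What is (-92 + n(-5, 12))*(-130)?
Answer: -520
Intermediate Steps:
n(J, M) = 8*M (n(J, M) = 4*(2*M) = 8*M)
(-92 + n(-5, 12))*(-130) = (-92 + 8*12)*(-130) = (-92 + 96)*(-130) = 4*(-130) = -520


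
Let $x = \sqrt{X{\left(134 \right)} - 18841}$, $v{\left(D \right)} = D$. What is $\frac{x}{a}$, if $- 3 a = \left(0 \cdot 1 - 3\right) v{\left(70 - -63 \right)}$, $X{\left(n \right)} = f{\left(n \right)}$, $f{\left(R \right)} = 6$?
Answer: $\frac{i \sqrt{18835}}{133} \approx 1.0319 i$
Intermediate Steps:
$X{\left(n \right)} = 6$
$x = i \sqrt{18835}$ ($x = \sqrt{6 - 18841} = \sqrt{-18835} = i \sqrt{18835} \approx 137.24 i$)
$a = 133$ ($a = - \frac{\left(0 \cdot 1 - 3\right) \left(70 - -63\right)}{3} = - \frac{\left(0 - 3\right) \left(70 + 63\right)}{3} = - \frac{\left(-3\right) 133}{3} = \left(- \frac{1}{3}\right) \left(-399\right) = 133$)
$\frac{x}{a} = \frac{i \sqrt{18835}}{133}$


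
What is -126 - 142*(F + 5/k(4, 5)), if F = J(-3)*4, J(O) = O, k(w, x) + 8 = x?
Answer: 5444/3 ≈ 1814.7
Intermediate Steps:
k(w, x) = -8 + x
F = -12 (F = -3*4 = -12)
-126 - 142*(F + 5/k(4, 5)) = -126 - 142*(-12 + 5/(-8 + 5)) = -126 - 142*(-12 + 5/(-3)) = -126 - 142*(-12 + 5*(-1/3)) = -126 - 142*(-12 - 5/3) = -126 - 142*(-41/3) = -126 + 5822/3 = 5444/3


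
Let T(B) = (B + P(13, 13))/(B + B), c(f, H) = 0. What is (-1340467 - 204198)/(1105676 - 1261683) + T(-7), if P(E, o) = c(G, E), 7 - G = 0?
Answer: 3245337/312014 ≈ 10.401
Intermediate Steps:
G = 7 (G = 7 - 1*0 = 7 + 0 = 7)
P(E, o) = 0
T(B) = ½ (T(B) = (B + 0)/(B + B) = B/((2*B)) = B*(1/(2*B)) = ½)
(-1340467 - 204198)/(1105676 - 1261683) + T(-7) = (-1340467 - 204198)/(1105676 - 1261683) + ½ = -1544665/(-156007) + ½ = -1544665*(-1/156007) + ½ = 1544665/156007 + ½ = 3245337/312014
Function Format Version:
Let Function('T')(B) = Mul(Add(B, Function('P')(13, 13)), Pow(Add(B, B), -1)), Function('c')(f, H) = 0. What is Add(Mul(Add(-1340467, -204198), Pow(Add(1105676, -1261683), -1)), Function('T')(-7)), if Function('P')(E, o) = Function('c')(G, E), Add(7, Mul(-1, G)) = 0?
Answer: Rational(3245337, 312014) ≈ 10.401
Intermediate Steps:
G = 7 (G = Add(7, Mul(-1, 0)) = Add(7, 0) = 7)
Function('P')(E, o) = 0
Function('T')(B) = Rational(1, 2) (Function('T')(B) = Mul(Add(B, 0), Pow(Add(B, B), -1)) = Mul(B, Pow(Mul(2, B), -1)) = Mul(B, Mul(Rational(1, 2), Pow(B, -1))) = Rational(1, 2))
Add(Mul(Add(-1340467, -204198), Pow(Add(1105676, -1261683), -1)), Function('T')(-7)) = Add(Mul(Add(-1340467, -204198), Pow(Add(1105676, -1261683), -1)), Rational(1, 2)) = Add(Mul(-1544665, Pow(-156007, -1)), Rational(1, 2)) = Add(Mul(-1544665, Rational(-1, 156007)), Rational(1, 2)) = Add(Rational(1544665, 156007), Rational(1, 2)) = Rational(3245337, 312014)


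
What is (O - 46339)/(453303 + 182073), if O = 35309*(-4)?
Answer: -1025/3472 ≈ -0.29522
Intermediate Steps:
O = -141236
(O - 46339)/(453303 + 182073) = (-141236 - 46339)/(453303 + 182073) = -187575/635376 = -187575*1/635376 = -1025/3472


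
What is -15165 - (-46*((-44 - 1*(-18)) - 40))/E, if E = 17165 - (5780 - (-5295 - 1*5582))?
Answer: -1926714/127 ≈ -15171.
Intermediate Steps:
E = 508 (E = 17165 - (5780 - (-5295 - 5582)) = 17165 - (5780 - 1*(-10877)) = 17165 - (5780 + 10877) = 17165 - 1*16657 = 17165 - 16657 = 508)
-15165 - (-46*((-44 - 1*(-18)) - 40))/E = -15165 - (-46*((-44 - 1*(-18)) - 40))/508 = -15165 - (-46*((-44 + 18) - 40))/508 = -15165 - (-46*(-26 - 40))/508 = -15165 - (-46*(-66))/508 = -15165 - 3036/508 = -15165 - 1*759/127 = -15165 - 759/127 = -1926714/127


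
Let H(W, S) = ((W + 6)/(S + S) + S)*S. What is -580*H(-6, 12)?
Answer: -83520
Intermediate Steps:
H(W, S) = S*(S + (6 + W)/(2*S)) (H(W, S) = ((6 + W)/((2*S)) + S)*S = ((6 + W)*(1/(2*S)) + S)*S = ((6 + W)/(2*S) + S)*S = (S + (6 + W)/(2*S))*S = S*(S + (6 + W)/(2*S)))
-580*H(-6, 12) = -580*(3 + 12² + (½)*(-6)) = -580*(3 + 144 - 3) = -580*144 = -83520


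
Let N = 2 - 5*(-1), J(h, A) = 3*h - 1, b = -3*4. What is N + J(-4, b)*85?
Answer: -1098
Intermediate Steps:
b = -12
J(h, A) = -1 + 3*h
N = 7 (N = 2 + 5 = 7)
N + J(-4, b)*85 = 7 + (-1 + 3*(-4))*85 = 7 + (-1 - 12)*85 = 7 - 13*85 = 7 - 1105 = -1098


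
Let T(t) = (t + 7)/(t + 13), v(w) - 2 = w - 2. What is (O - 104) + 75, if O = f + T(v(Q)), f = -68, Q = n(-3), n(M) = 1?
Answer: -675/7 ≈ -96.429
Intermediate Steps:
Q = 1
v(w) = w (v(w) = 2 + (w - 2) = 2 + (-2 + w) = w)
T(t) = (7 + t)/(13 + t)
O = -472/7 (O = -68 + (7 + 1)/(13 + 1) = -68 + 8/14 = -68 + (1/14)*8 = -68 + 4/7 = -472/7 ≈ -67.429)
(O - 104) + 75 = (-472/7 - 104) + 75 = -1200/7 + 75 = -675/7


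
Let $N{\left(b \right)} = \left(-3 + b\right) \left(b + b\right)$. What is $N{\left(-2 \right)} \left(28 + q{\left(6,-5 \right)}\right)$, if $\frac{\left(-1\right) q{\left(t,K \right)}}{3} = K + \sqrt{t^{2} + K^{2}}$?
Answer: $860 - 60 \sqrt{61} \approx 391.38$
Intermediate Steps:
$q{\left(t,K \right)} = - 3 K - 3 \sqrt{K^{2} + t^{2}}$ ($q{\left(t,K \right)} = - 3 \left(K + \sqrt{t^{2} + K^{2}}\right) = - 3 \left(K + \sqrt{K^{2} + t^{2}}\right) = - 3 K - 3 \sqrt{K^{2} + t^{2}}$)
$N{\left(b \right)} = 2 b \left(-3 + b\right)$ ($N{\left(b \right)} = \left(-3 + b\right) 2 b = 2 b \left(-3 + b\right)$)
$N{\left(-2 \right)} \left(28 + q{\left(6,-5 \right)}\right) = 2 \left(-2\right) \left(-3 - 2\right) \left(28 - \left(-15 + 3 \sqrt{\left(-5\right)^{2} + 6^{2}}\right)\right) = 2 \left(-2\right) \left(-5\right) \left(28 + \left(15 - 3 \sqrt{25 + 36}\right)\right) = 20 \left(28 + \left(15 - 3 \sqrt{61}\right)\right) = 20 \left(43 - 3 \sqrt{61}\right) = 860 - 60 \sqrt{61}$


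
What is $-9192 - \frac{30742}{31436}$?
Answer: $- \frac{144495227}{15718} \approx -9193.0$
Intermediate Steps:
$-9192 - \frac{30742}{31436} = -9192 - 30742 \cdot \frac{1}{31436} = -9192 - \frac{15371}{15718} = - \frac{144495227}{15718}$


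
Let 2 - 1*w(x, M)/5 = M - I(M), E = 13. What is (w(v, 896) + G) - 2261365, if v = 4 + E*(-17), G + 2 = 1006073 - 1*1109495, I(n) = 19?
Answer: -2369164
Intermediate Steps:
G = -103424 (G = -2 + (1006073 - 1*1109495) = -2 + (1006073 - 1109495) = -2 - 103422 = -103424)
v = -217 (v = 4 + 13*(-17) = 4 - 221 = -217)
w(x, M) = 105 - 5*M (w(x, M) = 10 - 5*(M - 1*19) = 10 - 5*(M - 19) = 10 - 5*(-19 + M) = 10 + (95 - 5*M) = 105 - 5*M)
(w(v, 896) + G) - 2261365 = ((105 - 5*896) - 103424) - 2261365 = ((105 - 4480) - 103424) - 2261365 = (-4375 - 103424) - 2261365 = -107799 - 2261365 = -2369164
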